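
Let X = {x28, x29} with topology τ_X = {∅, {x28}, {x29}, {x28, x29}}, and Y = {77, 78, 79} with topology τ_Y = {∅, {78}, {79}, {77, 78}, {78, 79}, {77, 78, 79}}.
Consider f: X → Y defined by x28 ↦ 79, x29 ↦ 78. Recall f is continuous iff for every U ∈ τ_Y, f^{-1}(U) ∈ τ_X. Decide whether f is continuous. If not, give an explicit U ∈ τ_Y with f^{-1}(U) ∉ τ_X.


f IS continuous.

Compute f^{-1}(U) for each U ∈ τ_Y:
  U = ∅: f^{-1}(U) = ∅ ∈ τ_X ✓.
  U = {78}: f^{-1}(U) = {x29} ∈ τ_X ✓.
  U = {79}: f^{-1}(U) = {x28} ∈ τ_X ✓.
  U = {77, 78}: f^{-1}(U) = {x29} ∈ τ_X ✓.
  U = {78, 79}: f^{-1}(U) = {x28, x29} ∈ τ_X ✓.
  U = {77, 78, 79}: f^{-1}(U) = {x28, x29} ∈ τ_X ✓.
Every preimage lies in τ_X, so f IS continuous.


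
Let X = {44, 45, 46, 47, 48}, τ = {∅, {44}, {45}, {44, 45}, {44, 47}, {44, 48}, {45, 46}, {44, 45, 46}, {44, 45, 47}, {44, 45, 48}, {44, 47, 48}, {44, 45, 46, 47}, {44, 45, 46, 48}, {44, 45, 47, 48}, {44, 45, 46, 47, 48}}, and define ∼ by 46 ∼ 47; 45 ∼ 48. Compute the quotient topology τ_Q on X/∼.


X/∼ = {[44], [45=48], [46=47]}; |τ_Q| = 4.

Equivalence classes: [44], [45=48], [46=47].
Quotient map π: X → X/∼ sends 44 ↦ [44], 45 ↦ [45=48], 46 ↦ [46=47], 47 ↦ [46=47], 48 ↦ [45=48].
For each subset V ⊆ X/∼, compute π^{-1}(V) ⊆ X and check whether π^{-1}(V) ∈ τ. V is open in τ_Q iff π^{-1}(V) ∈ τ.
  V = {}: π^{-1}(V) = ∅ ∈ τ ✓.
  V = {[44]}: π^{-1}(V) = {44} ∈ τ ✓.
  V = {[45=48]}: π^{-1}(V) = {45, 48} ∉ τ ✗.
  V = {[44], [45=48]}: π^{-1}(V) = {44, 45, 48} ∈ τ ✓.
  V = {[46=47]}: π^{-1}(V) = {46, 47} ∉ τ ✗.
  V = {[44], [46=47]}: π^{-1}(V) = {44, 46, 47} ∉ τ ✗.
  V = {[45=48], [46=47]}: π^{-1}(V) = {45, 46, 47, 48} ∉ τ ✗.
  V = {[44], [45=48], [46=47]}: π^{-1}(V) = {44, 45, 46, 47, 48} ∈ τ ✓.
Open sets in the quotient: τ_Q = {{}, {[44]}, {[44], [45=48]}, {[44], [45=48], [46=47]}} (4 elements).


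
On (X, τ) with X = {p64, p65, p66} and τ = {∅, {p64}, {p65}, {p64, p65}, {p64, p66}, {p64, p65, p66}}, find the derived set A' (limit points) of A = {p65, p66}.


A' = ∅

For each x ∈ X, list the open sets U ∈ τ with x ∈ U, then check whether U ∩ (A ∖ {x}) ≠ ∅ for every such U.
  x = p64: open {p64} ∋ x has {p64} ∩ (A ∖ {p64}) = ∅, so x is NOT a limit point.
  x = p65: open {p65} ∋ x has {p65} ∩ (A ∖ {p65}) = ∅, so x is NOT a limit point.
  x = p66: open {p64, p66} ∋ x has {p64, p66} ∩ (A ∖ {p66}) = ∅, so x is NOT a limit point.
Collecting: A' = ∅.


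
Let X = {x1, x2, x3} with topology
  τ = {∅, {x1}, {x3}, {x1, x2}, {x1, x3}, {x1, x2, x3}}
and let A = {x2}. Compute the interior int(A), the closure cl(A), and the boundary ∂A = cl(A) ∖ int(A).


int(A) = ∅, cl(A) = {x2}, ∂A = {x2}.

Closed sets in (X, τ) are complements of opens:
  closed(X, τ) = {∅, {x2}, {x3}, {x1, x2}, {x2, x3}, {x1, x2, x3}}.
int(A) = ⋃ {U ∈ τ : U ⊆ A}. Opens contained in A: ∅.
Taking the union of these: int(A) = ∅.
cl(A) = ⋂ {C closed : A ⊆ C}. Closed sets containing A: {x2}, {x1, x2}, {x2, x3}, {x1, x2, x3}.
Intersecting these: cl(A) = {x2}.
∂A = cl(A) ∖ int(A) = {x2} ∖ ∅ = {x2}.


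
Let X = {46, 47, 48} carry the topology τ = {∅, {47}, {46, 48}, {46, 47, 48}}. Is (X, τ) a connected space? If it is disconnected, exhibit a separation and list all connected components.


(X, τ) is disconnected; components = [{47}, {46, 48}].

Find clopen sets (U ∈ τ with X ∖ U ∈ τ):
  U = ∅, X ∖ U = {46, 47, 48} — both open, so U is clopen.
  U = {47}, X ∖ U = {46, 48} — both open, so U is clopen.
  U = {46, 48}, X ∖ U = {47} — both open, so U is clopen.
  U = {46, 47, 48}, X ∖ U = ∅ — both open, so U is clopen.
Nontrivial clopen(s) exist: e.g. {47}. So (X, τ) is disconnected.
Compute connected components by grouping points that agree on all clopens:
  component: {47}
  component: {46, 48}


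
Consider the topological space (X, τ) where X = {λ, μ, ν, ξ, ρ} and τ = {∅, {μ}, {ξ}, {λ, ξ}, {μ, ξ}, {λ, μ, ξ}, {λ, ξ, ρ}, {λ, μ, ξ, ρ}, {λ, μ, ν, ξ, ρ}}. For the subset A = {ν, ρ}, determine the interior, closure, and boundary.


int(A) = ∅, cl(A) = {ν, ρ}, ∂A = {ν, ρ}.

Closed sets in (X, τ) are complements of opens:
  closed(X, τ) = {∅, {ν}, {μ, ν}, {ν, ρ}, {λ, ν, ρ}, {μ, ν, ρ}, {λ, μ, ν, ρ}, {λ, ν, ξ, ρ}, {λ, μ, ν, ξ, ρ}}.
int(A) = ⋃ {U ∈ τ : U ⊆ A}. Opens contained in A: ∅.
Taking the union of these: int(A) = ∅.
cl(A) = ⋂ {C closed : A ⊆ C}. Closed sets containing A: {ν, ρ}, {λ, ν, ρ}, {μ, ν, ρ}, {λ, μ, ν, ρ}, {λ, ν, ξ, ρ}, {λ, μ, ν, ξ, ρ}.
Intersecting these: cl(A) = {ν, ρ}.
∂A = cl(A) ∖ int(A) = {ν, ρ} ∖ ∅ = {ν, ρ}.


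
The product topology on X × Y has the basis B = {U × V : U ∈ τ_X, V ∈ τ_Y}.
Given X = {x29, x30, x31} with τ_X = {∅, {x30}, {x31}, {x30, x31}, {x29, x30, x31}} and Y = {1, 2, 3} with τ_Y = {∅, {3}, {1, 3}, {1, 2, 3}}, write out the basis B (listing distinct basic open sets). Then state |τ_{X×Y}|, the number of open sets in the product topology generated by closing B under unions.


Basis B = {∅ × ∅, {x30} × {3}, {x31} × {3}, {x30} × {1, 3}, {x30, x31} × {3}, {x31} × {1, 3}, {x29, x30, x31} × {3}, {x30} × {1, 2, 3}, {x31} × {1, 2, 3}, {x30, x31} × {1, 3}, {x29, x30, x31} × {1, 3}, {x30, x31} × {1, 2, 3}, {x29, x30, x31} × {1, 2, 3}}; |τ_{X×Y}| = 30.

Enumerate products U × V with U ∈ τ_X, V ∈ τ_Y (deduplicated):
  ∅ × ∅ = {} (∅)
  {x30} × {3} = {(x30,3)}
  {x31} × {3} = {(x31,3)}
  {x30} × {1, 3} = {(x30,1), (x30,3)}
  {x30, x31} × {3} = {(x30,3), (x31,3)}
  {x31} × {1, 3} = {(x31,1), (x31,3)}
  {x29, x30, x31} × {3} = {(x29,3), (x30,3), (x31,3)}
  {x30} × {1, 2, 3} = {(x30,1), (x30,2), (x30,3)}
  {x31} × {1, 2, 3} = {(x31,1), (x31,2), (x31,3)}
  {x30, x31} × {1, 3} = {(x30,1), (x30,3), (x31,1), (x31,3)}
  {x29, x30, x31} × {1, 3} = {(x29,1), (x29,3), (x30,1), (x30,3), (x31,1), (x31,3)}
  {x30, x31} × {1, 2, 3} = {(x30,1), (x30,2), (x30,3), (x31,1), (x31,2), (x31,3)}
  {x29, x30, x31} × {1, 2, 3} = {(x29,1), (x29,2), (x29,3), (x30,1), (x30,2), (x30,3), (x31,1), (x31,2), (x31,3)}
These 13 distinct sets form the basis B.
Close under arbitrary unions to get τ_{X×Y}; counting gives |τ_{X×Y}| = 30.


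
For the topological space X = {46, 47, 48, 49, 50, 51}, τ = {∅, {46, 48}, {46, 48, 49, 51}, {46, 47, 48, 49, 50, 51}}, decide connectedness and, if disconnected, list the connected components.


(X, τ) is connected.

Find clopen sets (U ∈ τ with X ∖ U ∈ τ):
  U = ∅, X ∖ U = {46, 47, 48, 49, 50, 51} — both open, so U is clopen.
  U = {46, 47, 48, 49, 50, 51}, X ∖ U = ∅ — both open, so U is clopen.
Only trivial clopens (∅ and X) exist, so (X, τ) is connected.
Compute connected components by grouping points that agree on all clopens:
  component: {46, 47, 48, 49, 50, 51}


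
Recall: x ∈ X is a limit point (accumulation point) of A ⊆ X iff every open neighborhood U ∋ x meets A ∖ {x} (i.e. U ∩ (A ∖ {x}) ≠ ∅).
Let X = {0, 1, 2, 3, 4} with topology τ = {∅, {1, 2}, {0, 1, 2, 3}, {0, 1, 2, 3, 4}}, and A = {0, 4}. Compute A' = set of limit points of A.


A' = {3, 4}

For each x ∈ X, list the open sets U ∈ τ with x ∈ U, then check whether U ∩ (A ∖ {x}) ≠ ∅ for every such U.
  x = 0: open {0, 1, 2, 3} ∋ x has {0, 1, 2, 3} ∩ (A ∖ {0}) = ∅, so x is NOT a limit point.
  x = 1: open {1, 2} ∋ x has {1, 2} ∩ (A ∖ {1}) = ∅, so x is NOT a limit point.
  x = 2: open {1, 2} ∋ x has {1, 2} ∩ (A ∖ {2}) = ∅, so x is NOT a limit point.
  x = 3: opens ∋ x are {0, 1, 2, 3}, {0, 1, 2, 3, 4}; each meets A ∖ {3}, so x IS a limit point.
  x = 4: opens ∋ x are {0, 1, 2, 3, 4}; each meets A ∖ {4}, so x IS a limit point.
Collecting: A' = {3, 4}.


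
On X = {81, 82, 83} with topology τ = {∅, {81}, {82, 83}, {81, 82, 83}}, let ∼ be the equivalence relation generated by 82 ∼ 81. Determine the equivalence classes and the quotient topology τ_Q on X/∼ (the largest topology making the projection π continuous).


X/∼ = {[81=82], [83]}; |τ_Q| = 2.

Equivalence classes: [81=82], [83].
Quotient map π: X → X/∼ sends 81 ↦ [81=82], 82 ↦ [81=82], 83 ↦ [83].
For each subset V ⊆ X/∼, compute π^{-1}(V) ⊆ X and check whether π^{-1}(V) ∈ τ. V is open in τ_Q iff π^{-1}(V) ∈ τ.
  V = {}: π^{-1}(V) = ∅ ∈ τ ✓.
  V = {[81=82]}: π^{-1}(V) = {81, 82} ∉ τ ✗.
  V = {[83]}: π^{-1}(V) = {83} ∉ τ ✗.
  V = {[81=82], [83]}: π^{-1}(V) = {81, 82, 83} ∈ τ ✓.
Open sets in the quotient: τ_Q = {{}, {[81=82], [83]}} (2 elements).


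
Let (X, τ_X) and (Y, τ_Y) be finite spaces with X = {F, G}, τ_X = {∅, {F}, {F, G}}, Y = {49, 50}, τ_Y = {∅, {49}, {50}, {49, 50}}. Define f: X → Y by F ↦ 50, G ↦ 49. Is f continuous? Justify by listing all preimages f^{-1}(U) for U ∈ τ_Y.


f is NOT continuous.

Compute f^{-1}(U) for each U ∈ τ_Y:
  U = ∅: f^{-1}(U) = ∅ ∈ τ_X ✓.
  U = {49}: f^{-1}(U) = {G} ∉ τ_X ✗.
  U = {50}: f^{-1}(U) = {F} ∈ τ_X ✓.
  U = {49, 50}: f^{-1}(U) = {F, G} ∈ τ_X ✓.
Found U = {49} with f^{-1}(U) = {G} not in τ_X. Therefore f is NOT continuous.


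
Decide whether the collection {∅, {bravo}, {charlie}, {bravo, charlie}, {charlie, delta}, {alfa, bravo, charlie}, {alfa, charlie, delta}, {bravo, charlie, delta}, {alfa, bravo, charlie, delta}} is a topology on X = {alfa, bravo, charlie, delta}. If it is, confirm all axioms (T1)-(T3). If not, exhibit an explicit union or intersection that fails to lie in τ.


τ is NOT a topology on X.

Axiom (T1): ∅ ∈ τ? Yes; X ∈ τ? Yes.
Axiom (T2/T3): check pairwise unions and intersections of members of τ.
Counterexample for (T3): {alfa, bravo, charlie} ∩ {alfa, charlie, delta} = {alfa, charlie} ∉ τ. Therefore τ is NOT a topology.


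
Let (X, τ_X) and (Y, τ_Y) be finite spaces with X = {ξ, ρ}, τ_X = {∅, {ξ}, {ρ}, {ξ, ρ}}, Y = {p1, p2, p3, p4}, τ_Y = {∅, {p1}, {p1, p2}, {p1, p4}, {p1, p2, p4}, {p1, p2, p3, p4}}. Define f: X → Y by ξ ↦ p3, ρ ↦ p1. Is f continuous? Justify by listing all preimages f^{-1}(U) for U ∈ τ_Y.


f IS continuous.

Compute f^{-1}(U) for each U ∈ τ_Y:
  U = ∅: f^{-1}(U) = ∅ ∈ τ_X ✓.
  U = {p1}: f^{-1}(U) = {ρ} ∈ τ_X ✓.
  U = {p1, p2}: f^{-1}(U) = {ρ} ∈ τ_X ✓.
  U = {p1, p4}: f^{-1}(U) = {ρ} ∈ τ_X ✓.
  U = {p1, p2, p4}: f^{-1}(U) = {ρ} ∈ τ_X ✓.
  U = {p1, p2, p3, p4}: f^{-1}(U) = {ξ, ρ} ∈ τ_X ✓.
Every preimage lies in τ_X, so f IS continuous.


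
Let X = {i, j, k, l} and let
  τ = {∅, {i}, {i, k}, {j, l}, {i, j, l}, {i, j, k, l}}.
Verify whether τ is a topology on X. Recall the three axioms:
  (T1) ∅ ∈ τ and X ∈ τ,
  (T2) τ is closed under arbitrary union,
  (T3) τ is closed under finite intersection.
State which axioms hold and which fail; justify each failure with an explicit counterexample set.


τ IS a topology on X.

Axiom (T1): ∅ ∈ τ? Yes; X ∈ τ? Yes.
Axiom (T2/T3): check pairwise unions and intersections of members of τ.
All pairwise intersections and unions checked — each lies in τ. Therefore τ satisfies (T1), (T2), (T3): it IS a topology on X.


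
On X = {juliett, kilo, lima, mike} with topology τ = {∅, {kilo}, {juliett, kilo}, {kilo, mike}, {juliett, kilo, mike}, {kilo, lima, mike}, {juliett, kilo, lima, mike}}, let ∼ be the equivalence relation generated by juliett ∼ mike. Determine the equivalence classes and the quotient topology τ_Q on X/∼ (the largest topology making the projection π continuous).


X/∼ = {[juliett=mike], [kilo], [lima]}; |τ_Q| = 4.

Equivalence classes: [juliett=mike], [kilo], [lima].
Quotient map π: X → X/∼ sends juliett ↦ [juliett=mike], kilo ↦ [kilo], lima ↦ [lima], mike ↦ [juliett=mike].
For each subset V ⊆ X/∼, compute π^{-1}(V) ⊆ X and check whether π^{-1}(V) ∈ τ. V is open in τ_Q iff π^{-1}(V) ∈ τ.
  V = {}: π^{-1}(V) = ∅ ∈ τ ✓.
  V = {[juliett=mike]}: π^{-1}(V) = {juliett, mike} ∉ τ ✗.
  V = {[kilo]}: π^{-1}(V) = {kilo} ∈ τ ✓.
  V = {[juliett=mike], [kilo]}: π^{-1}(V) = {juliett, kilo, mike} ∈ τ ✓.
  V = {[lima]}: π^{-1}(V) = {lima} ∉ τ ✗.
  V = {[juliett=mike], [lima]}: π^{-1}(V) = {juliett, lima, mike} ∉ τ ✗.
  V = {[kilo], [lima]}: π^{-1}(V) = {kilo, lima} ∉ τ ✗.
  V = {[juliett=mike], [kilo], [lima]}: π^{-1}(V) = {juliett, kilo, lima, mike} ∈ τ ✓.
Open sets in the quotient: τ_Q = {{}, {[kilo]}, {[juliett=mike], [kilo]}, {[juliett=mike], [kilo], [lima]}} (4 elements).


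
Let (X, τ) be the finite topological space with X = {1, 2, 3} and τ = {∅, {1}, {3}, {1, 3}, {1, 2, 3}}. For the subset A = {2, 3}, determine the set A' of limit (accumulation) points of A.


A' = {2}

For each x ∈ X, list the open sets U ∈ τ with x ∈ U, then check whether U ∩ (A ∖ {x}) ≠ ∅ for every such U.
  x = 1: open {1} ∋ x has {1} ∩ (A ∖ {1}) = ∅, so x is NOT a limit point.
  x = 2: opens ∋ x are {1, 2, 3}; each meets A ∖ {2}, so x IS a limit point.
  x = 3: open {3} ∋ x has {3} ∩ (A ∖ {3}) = ∅, so x is NOT a limit point.
Collecting: A' = {2}.


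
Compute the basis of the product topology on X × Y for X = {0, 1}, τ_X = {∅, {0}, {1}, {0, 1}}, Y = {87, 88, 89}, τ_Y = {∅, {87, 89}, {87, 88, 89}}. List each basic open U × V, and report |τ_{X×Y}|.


Basis B = {∅ × ∅, {0} × {87, 89}, {1} × {87, 89}, {0} × {87, 88, 89}, {1} × {87, 88, 89}, {0, 1} × {87, 89}, {0, 1} × {87, 88, 89}}; |τ_{X×Y}| = 9.

Enumerate products U × V with U ∈ τ_X, V ∈ τ_Y (deduplicated):
  ∅ × ∅ = {} (∅)
  {0} × {87, 89} = {(0,87), (0,89)}
  {1} × {87, 89} = {(1,87), (1,89)}
  {0} × {87, 88, 89} = {(0,87), (0,88), (0,89)}
  {1} × {87, 88, 89} = {(1,87), (1,88), (1,89)}
  {0, 1} × {87, 89} = {(0,87), (0,89), (1,87), (1,89)}
  {0, 1} × {87, 88, 89} = {(0,87), (0,88), (0,89), (1,87), (1,88), (1,89)}
These 7 distinct sets form the basis B.
Close under arbitrary unions to get τ_{X×Y}; counting gives |τ_{X×Y}| = 9.


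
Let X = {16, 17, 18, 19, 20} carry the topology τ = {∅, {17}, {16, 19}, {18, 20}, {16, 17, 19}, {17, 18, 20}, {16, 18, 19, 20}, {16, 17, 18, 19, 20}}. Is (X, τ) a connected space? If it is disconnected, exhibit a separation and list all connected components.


(X, τ) is disconnected; components = [{17}, {16, 19}, {18, 20}].

Find clopen sets (U ∈ τ with X ∖ U ∈ τ):
  U = ∅, X ∖ U = {16, 17, 18, 19, 20} — both open, so U is clopen.
  U = {17}, X ∖ U = {16, 18, 19, 20} — both open, so U is clopen.
  U = {16, 19}, X ∖ U = {17, 18, 20} — both open, so U is clopen.
  U = {18, 20}, X ∖ U = {16, 17, 19} — both open, so U is clopen.
  U = {16, 17, 19}, X ∖ U = {18, 20} — both open, so U is clopen.
  U = {17, 18, 20}, X ∖ U = {16, 19} — both open, so U is clopen.
  U = {16, 18, 19, 20}, X ∖ U = {17} — both open, so U is clopen.
  U = {16, 17, 18, 19, 20}, X ∖ U = ∅ — both open, so U is clopen.
Nontrivial clopen(s) exist: e.g. {18, 20}. So (X, τ) is disconnected.
Compute connected components by grouping points that agree on all clopens:
  component: {17}
  component: {16, 19}
  component: {18, 20}


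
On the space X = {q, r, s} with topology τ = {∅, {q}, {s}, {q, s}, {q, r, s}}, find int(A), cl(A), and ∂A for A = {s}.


int(A) = {s}, cl(A) = {r, s}, ∂A = {r}.

Closed sets in (X, τ) are complements of opens:
  closed(X, τ) = {∅, {r}, {q, r}, {r, s}, {q, r, s}}.
int(A) = ⋃ {U ∈ τ : U ⊆ A}. Opens contained in A: ∅, {s}.
Taking the union of these: int(A) = {s}.
cl(A) = ⋂ {C closed : A ⊆ C}. Closed sets containing A: {r, s}, {q, r, s}.
Intersecting these: cl(A) = {r, s}.
∂A = cl(A) ∖ int(A) = {r, s} ∖ {s} = {r}.


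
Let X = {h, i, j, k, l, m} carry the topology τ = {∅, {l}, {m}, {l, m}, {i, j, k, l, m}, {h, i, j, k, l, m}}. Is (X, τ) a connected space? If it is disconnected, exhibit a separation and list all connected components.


(X, τ) is connected.

Find clopen sets (U ∈ τ with X ∖ U ∈ τ):
  U = ∅, X ∖ U = {h, i, j, k, l, m} — both open, so U is clopen.
  U = {h, i, j, k, l, m}, X ∖ U = ∅ — both open, so U is clopen.
Only trivial clopens (∅ and X) exist, so (X, τ) is connected.
Compute connected components by grouping points that agree on all clopens:
  component: {h, i, j, k, l, m}


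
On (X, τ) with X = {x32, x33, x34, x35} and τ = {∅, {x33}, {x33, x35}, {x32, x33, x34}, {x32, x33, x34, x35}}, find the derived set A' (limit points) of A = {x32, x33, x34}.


A' = {x32, x34, x35}

For each x ∈ X, list the open sets U ∈ τ with x ∈ U, then check whether U ∩ (A ∖ {x}) ≠ ∅ for every such U.
  x = x32: opens ∋ x are {x32, x33, x34}, {x32, x33, x34, x35}; each meets A ∖ {x32}, so x IS a limit point.
  x = x33: open {x33} ∋ x has {x33} ∩ (A ∖ {x33}) = ∅, so x is NOT a limit point.
  x = x34: opens ∋ x are {x32, x33, x34}, {x32, x33, x34, x35}; each meets A ∖ {x34}, so x IS a limit point.
  x = x35: opens ∋ x are {x33, x35}, {x32, x33, x34, x35}; each meets A ∖ {x35}, so x IS a limit point.
Collecting: A' = {x32, x34, x35}.


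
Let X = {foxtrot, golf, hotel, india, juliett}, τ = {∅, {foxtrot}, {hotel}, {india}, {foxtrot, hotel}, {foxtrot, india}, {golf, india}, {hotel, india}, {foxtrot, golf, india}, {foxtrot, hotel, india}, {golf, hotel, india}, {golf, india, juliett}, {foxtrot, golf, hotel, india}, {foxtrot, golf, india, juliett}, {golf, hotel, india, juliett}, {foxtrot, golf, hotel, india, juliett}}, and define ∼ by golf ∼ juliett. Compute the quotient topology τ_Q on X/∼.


X/∼ = {[foxtrot], [golf=juliett], [hotel], [india]}; |τ_Q| = 12.

Equivalence classes: [foxtrot], [golf=juliett], [hotel], [india].
Quotient map π: X → X/∼ sends foxtrot ↦ [foxtrot], golf ↦ [golf=juliett], hotel ↦ [hotel], india ↦ [india], juliett ↦ [golf=juliett].
For each subset V ⊆ X/∼, compute π^{-1}(V) ⊆ X and check whether π^{-1}(V) ∈ τ. V is open in τ_Q iff π^{-1}(V) ∈ τ.
  V = {}: π^{-1}(V) = ∅ ∈ τ ✓.
  V = {[foxtrot]}: π^{-1}(V) = {foxtrot} ∈ τ ✓.
  V = {[golf=juliett]}: π^{-1}(V) = {golf, juliett} ∉ τ ✗.
  V = {[foxtrot], [golf=juliett]}: π^{-1}(V) = {foxtrot, golf, juliett} ∉ τ ✗.
  V = {[hotel]}: π^{-1}(V) = {hotel} ∈ τ ✓.
  V = {[foxtrot], [hotel]}: π^{-1}(V) = {foxtrot, hotel} ∈ τ ✓.
  V = {[golf=juliett], [hotel]}: π^{-1}(V) = {golf, hotel, juliett} ∉ τ ✗.
  V = {[foxtrot], [golf=juliett], [hotel]}: π^{-1}(V) = {foxtrot, golf, hotel, juliett} ∉ τ ✗.
  V = {[india]}: π^{-1}(V) = {india} ∈ τ ✓.
  V = {[foxtrot], [india]}: π^{-1}(V) = {foxtrot, india} ∈ τ ✓.
  V = {[golf=juliett], [india]}: π^{-1}(V) = {golf, india, juliett} ∈ τ ✓.
  V = {[foxtrot], [golf=juliett], [india]}: π^{-1}(V) = {foxtrot, golf, india, juliett} ∈ τ ✓.
  V = {[hotel], [india]}: π^{-1}(V) = {hotel, india} ∈ τ ✓.
  V = {[foxtrot], [hotel], [india]}: π^{-1}(V) = {foxtrot, hotel, india} ∈ τ ✓.
  V = {[golf=juliett], [hotel], [india]}: π^{-1}(V) = {golf, hotel, india, juliett} ∈ τ ✓.
  V = {[foxtrot], [golf=juliett], [hotel], [india]}: π^{-1}(V) = {foxtrot, golf, hotel, india, juliett} ∈ τ ✓.
Open sets in the quotient: τ_Q = {{}, {[foxtrot]}, {[hotel]}, {[foxtrot], [hotel]}, {[india]}, {[foxtrot], [india]}, {[golf=juliett], [india]}, {[foxtrot], [golf=juliett], [india]}, {[hotel], [india]}, {[foxtrot], [hotel], [india]}, {[golf=juliett], [hotel], [india]}, {[foxtrot], [golf=juliett], [hotel], [india]}} (12 elements).


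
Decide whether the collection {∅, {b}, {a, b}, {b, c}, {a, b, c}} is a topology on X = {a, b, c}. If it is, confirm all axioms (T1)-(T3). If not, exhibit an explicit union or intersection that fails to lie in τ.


τ IS a topology on X.

Axiom (T1): ∅ ∈ τ? Yes; X ∈ τ? Yes.
Axiom (T2/T3): check pairwise unions and intersections of members of τ.
All pairwise intersections and unions checked — each lies in τ. Therefore τ satisfies (T1), (T2), (T3): it IS a topology on X.


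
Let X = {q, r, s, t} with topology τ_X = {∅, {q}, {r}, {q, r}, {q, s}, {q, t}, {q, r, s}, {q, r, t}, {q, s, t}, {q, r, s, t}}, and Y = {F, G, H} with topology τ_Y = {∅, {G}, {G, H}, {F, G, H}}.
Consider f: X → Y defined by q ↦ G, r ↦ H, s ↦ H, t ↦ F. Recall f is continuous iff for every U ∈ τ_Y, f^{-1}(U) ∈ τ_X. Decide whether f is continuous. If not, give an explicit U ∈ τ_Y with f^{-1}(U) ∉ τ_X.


f IS continuous.

Compute f^{-1}(U) for each U ∈ τ_Y:
  U = ∅: f^{-1}(U) = ∅ ∈ τ_X ✓.
  U = {G}: f^{-1}(U) = {q} ∈ τ_X ✓.
  U = {G, H}: f^{-1}(U) = {q, r, s} ∈ τ_X ✓.
  U = {F, G, H}: f^{-1}(U) = {q, r, s, t} ∈ τ_X ✓.
Every preimage lies in τ_X, so f IS continuous.


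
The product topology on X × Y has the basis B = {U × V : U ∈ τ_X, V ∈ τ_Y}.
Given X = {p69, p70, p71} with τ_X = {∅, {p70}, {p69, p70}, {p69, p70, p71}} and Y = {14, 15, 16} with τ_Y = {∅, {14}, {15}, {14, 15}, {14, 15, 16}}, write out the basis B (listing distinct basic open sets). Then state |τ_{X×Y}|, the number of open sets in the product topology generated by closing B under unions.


Basis B = {∅ × ∅, {p70} × {14}, {p70} × {15}, {p69, p70} × {14}, {p69, p70} × {15}, {p70} × {14, 15}, {p69, p70, p71} × {14}, {p69, p70, p71} × {15}, {p70} × {14, 15, 16}, {p69, p70} × {14, 15}, {p69, p70} × {14, 15, 16}, {p69, p70, p71} × {14, 15}, {p69, p70, p71} × {14, 15, 16}}; |τ_{X×Y}| = 30.

Enumerate products U × V with U ∈ τ_X, V ∈ τ_Y (deduplicated):
  ∅ × ∅ = {} (∅)
  {p70} × {14} = {(p70,14)}
  {p70} × {15} = {(p70,15)}
  {p69, p70} × {14} = {(p69,14), (p70,14)}
  {p69, p70} × {15} = {(p69,15), (p70,15)}
  {p70} × {14, 15} = {(p70,14), (p70,15)}
  {p69, p70, p71} × {14} = {(p69,14), (p70,14), (p71,14)}
  {p69, p70, p71} × {15} = {(p69,15), (p70,15), (p71,15)}
  {p70} × {14, 15, 16} = {(p70,14), (p70,15), (p70,16)}
  {p69, p70} × {14, 15} = {(p69,14), (p69,15), (p70,14), (p70,15)}
  {p69, p70} × {14, 15, 16} = {(p69,14), (p69,15), (p69,16), (p70,14), (p70,15), (p70,16)}
  {p69, p70, p71} × {14, 15} = {(p69,14), (p69,15), (p70,14), (p70,15), (p71,14), (p71,15)}
  {p69, p70, p71} × {14, 15, 16} = {(p69,14), (p69,15), (p69,16), (p70,14), (p70,15), (p70,16), (p71,14), (p71,15), (p71,16)}
These 13 distinct sets form the basis B.
Close under arbitrary unions to get τ_{X×Y}; counting gives |τ_{X×Y}| = 30.


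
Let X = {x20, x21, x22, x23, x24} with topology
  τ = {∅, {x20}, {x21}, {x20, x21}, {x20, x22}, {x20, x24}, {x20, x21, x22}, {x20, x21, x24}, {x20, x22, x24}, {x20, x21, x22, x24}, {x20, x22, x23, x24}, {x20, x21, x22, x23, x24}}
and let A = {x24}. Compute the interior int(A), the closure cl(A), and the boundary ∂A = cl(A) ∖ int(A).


int(A) = ∅, cl(A) = {x23, x24}, ∂A = {x23, x24}.

Closed sets in (X, τ) are complements of opens:
  closed(X, τ) = {∅, {x21}, {x23}, {x21, x23}, {x22, x23}, {x23, x24}, {x21, x22, x23}, {x21, x23, x24}, {x22, x23, x24}, {x20, x22, x23, x24}, {x21, x22, x23, x24}, {x20, x21, x22, x23, x24}}.
int(A) = ⋃ {U ∈ τ : U ⊆ A}. Opens contained in A: ∅.
Taking the union of these: int(A) = ∅.
cl(A) = ⋂ {C closed : A ⊆ C}. Closed sets containing A: {x23, x24}, {x21, x23, x24}, {x22, x23, x24}, {x20, x22, x23, x24}, {x21, x22, x23, x24}, {x20, x21, x22, x23, x24}.
Intersecting these: cl(A) = {x23, x24}.
∂A = cl(A) ∖ int(A) = {x23, x24} ∖ ∅ = {x23, x24}.


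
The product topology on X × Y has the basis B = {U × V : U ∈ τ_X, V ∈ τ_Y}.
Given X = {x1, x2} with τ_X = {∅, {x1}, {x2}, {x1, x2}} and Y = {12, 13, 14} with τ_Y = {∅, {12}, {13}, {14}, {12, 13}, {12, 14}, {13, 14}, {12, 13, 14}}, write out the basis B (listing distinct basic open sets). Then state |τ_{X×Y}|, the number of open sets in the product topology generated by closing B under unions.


Basis B = {∅ × ∅, {x1} × {12}, {x1} × {13}, {x1} × {14}, {x2} × {12}, {x2} × {13}, {x2} × {14}, {x1} × {12, 13}, {x1} × {12, 14}, {x1, x2} × {12}, {x1} × {13, 14}, {x1, x2} × {13}, {x1, x2} × {14}, {x2} × {12, 13}, {x2} × {12, 14}, {x2} × {13, 14}, {x1} × {12, 13, 14}, {x2} × {12, 13, 14}, {x1, x2} × {12, 13}, {x1, x2} × {12, 14}, {x1, x2} × {13, 14}, {x1, x2} × {12, 13, 14}}; |τ_{X×Y}| = 64.

Enumerate products U × V with U ∈ τ_X, V ∈ τ_Y (deduplicated):
  ∅ × ∅ = {} (∅)
  {x1} × {12} = {(x1,12)}
  {x1} × {13} = {(x1,13)}
  {x1} × {14} = {(x1,14)}
  {x2} × {12} = {(x2,12)}
  {x2} × {13} = {(x2,13)}
  {x2} × {14} = {(x2,14)}
  {x1} × {12, 13} = {(x1,12), (x1,13)}
  {x1} × {12, 14} = {(x1,12), (x1,14)}
  {x1, x2} × {12} = {(x1,12), (x2,12)}
  {x1} × {13, 14} = {(x1,13), (x1,14)}
  {x1, x2} × {13} = {(x1,13), (x2,13)}
  {x1, x2} × {14} = {(x1,14), (x2,14)}
  {x2} × {12, 13} = {(x2,12), (x2,13)}
  {x2} × {12, 14} = {(x2,12), (x2,14)}
  {x2} × {13, 14} = {(x2,13), (x2,14)}
  {x1} × {12, 13, 14} = {(x1,12), (x1,13), (x1,14)}
  {x2} × {12, 13, 14} = {(x2,12), (x2,13), (x2,14)}
  {x1, x2} × {12, 13} = {(x1,12), (x1,13), (x2,12), (x2,13)}
  {x1, x2} × {12, 14} = {(x1,12), (x1,14), (x2,12), (x2,14)}
  {x1, x2} × {13, 14} = {(x1,13), (x1,14), (x2,13), (x2,14)}
  {x1, x2} × {12, 13, 14} = {(x1,12), (x1,13), (x1,14), (x2,12), (x2,13), (x2,14)}
These 22 distinct sets form the basis B.
Close under arbitrary unions to get τ_{X×Y}; counting gives |τ_{X×Y}| = 64.


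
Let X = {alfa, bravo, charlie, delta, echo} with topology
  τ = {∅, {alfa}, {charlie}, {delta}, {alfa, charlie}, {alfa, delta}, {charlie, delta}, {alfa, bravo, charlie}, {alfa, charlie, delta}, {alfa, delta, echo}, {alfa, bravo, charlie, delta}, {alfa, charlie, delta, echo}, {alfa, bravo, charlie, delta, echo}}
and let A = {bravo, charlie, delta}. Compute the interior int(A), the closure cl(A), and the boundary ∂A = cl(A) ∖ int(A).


int(A) = {charlie, delta}, cl(A) = {bravo, charlie, delta, echo}, ∂A = {bravo, echo}.

Closed sets in (X, τ) are complements of opens:
  closed(X, τ) = {∅, {bravo}, {echo}, {bravo, charlie}, {bravo, echo}, {delta, echo}, {alfa, bravo, echo}, {bravo, charlie, echo}, {bravo, delta, echo}, {alfa, bravo, charlie, echo}, {alfa, bravo, delta, echo}, {bravo, charlie, delta, echo}, {alfa, bravo, charlie, delta, echo}}.
int(A) = ⋃ {U ∈ τ : U ⊆ A}. Opens contained in A: ∅, {charlie}, {delta}, {charlie, delta}.
Taking the union of these: int(A) = {charlie, delta}.
cl(A) = ⋂ {C closed : A ⊆ C}. Closed sets containing A: {bravo, charlie, delta, echo}, {alfa, bravo, charlie, delta, echo}.
Intersecting these: cl(A) = {bravo, charlie, delta, echo}.
∂A = cl(A) ∖ int(A) = {bravo, charlie, delta, echo} ∖ {charlie, delta} = {bravo, echo}.


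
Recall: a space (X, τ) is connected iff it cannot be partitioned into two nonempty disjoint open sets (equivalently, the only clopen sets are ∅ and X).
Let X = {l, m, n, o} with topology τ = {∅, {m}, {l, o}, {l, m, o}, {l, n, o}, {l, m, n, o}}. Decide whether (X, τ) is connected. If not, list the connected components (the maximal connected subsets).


(X, τ) is disconnected; components = [{m}, {l, n, o}].

Find clopen sets (U ∈ τ with X ∖ U ∈ τ):
  U = ∅, X ∖ U = {l, m, n, o} — both open, so U is clopen.
  U = {m}, X ∖ U = {l, n, o} — both open, so U is clopen.
  U = {l, n, o}, X ∖ U = {m} — both open, so U is clopen.
  U = {l, m, n, o}, X ∖ U = ∅ — both open, so U is clopen.
Nontrivial clopen(s) exist: e.g. {l, n, o}. So (X, τ) is disconnected.
Compute connected components by grouping points that agree on all clopens:
  component: {m}
  component: {l, n, o}


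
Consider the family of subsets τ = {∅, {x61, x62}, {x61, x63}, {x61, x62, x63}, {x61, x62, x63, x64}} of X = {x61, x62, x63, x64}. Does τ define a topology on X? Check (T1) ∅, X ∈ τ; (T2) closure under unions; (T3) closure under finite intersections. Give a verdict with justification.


τ is NOT a topology on X.

Axiom (T1): ∅ ∈ τ? Yes; X ∈ τ? Yes.
Axiom (T2/T3): check pairwise unions and intersections of members of τ.
Counterexample for (T3): {x61, x62} ∩ {x61, x63} = {x61} ∉ τ. Therefore τ is NOT a topology.


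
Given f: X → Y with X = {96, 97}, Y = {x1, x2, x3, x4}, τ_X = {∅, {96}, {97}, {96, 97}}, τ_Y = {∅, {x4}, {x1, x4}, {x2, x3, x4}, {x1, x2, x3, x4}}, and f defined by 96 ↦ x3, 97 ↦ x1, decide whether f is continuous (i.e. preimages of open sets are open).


f IS continuous.

Compute f^{-1}(U) for each U ∈ τ_Y:
  U = ∅: f^{-1}(U) = ∅ ∈ τ_X ✓.
  U = {x4}: f^{-1}(U) = ∅ ∈ τ_X ✓.
  U = {x1, x4}: f^{-1}(U) = {97} ∈ τ_X ✓.
  U = {x2, x3, x4}: f^{-1}(U) = {96} ∈ τ_X ✓.
  U = {x1, x2, x3, x4}: f^{-1}(U) = {96, 97} ∈ τ_X ✓.
Every preimage lies in τ_X, so f IS continuous.


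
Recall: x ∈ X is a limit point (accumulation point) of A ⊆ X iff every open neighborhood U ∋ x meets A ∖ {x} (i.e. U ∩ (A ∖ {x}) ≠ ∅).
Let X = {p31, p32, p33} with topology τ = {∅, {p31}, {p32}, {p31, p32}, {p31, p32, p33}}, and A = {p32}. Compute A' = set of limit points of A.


A' = {p33}

For each x ∈ X, list the open sets U ∈ τ with x ∈ U, then check whether U ∩ (A ∖ {x}) ≠ ∅ for every such U.
  x = p31: open {p31} ∋ x has {p31} ∩ (A ∖ {p31}) = ∅, so x is NOT a limit point.
  x = p32: open {p32} ∋ x has {p32} ∩ (A ∖ {p32}) = ∅, so x is NOT a limit point.
  x = p33: opens ∋ x are {p31, p32, p33}; each meets A ∖ {p33}, so x IS a limit point.
Collecting: A' = {p33}.


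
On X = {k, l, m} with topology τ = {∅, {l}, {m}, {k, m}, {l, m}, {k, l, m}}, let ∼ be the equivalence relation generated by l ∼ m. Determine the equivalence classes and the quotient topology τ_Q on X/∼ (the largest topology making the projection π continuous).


X/∼ = {[k], [l=m]}; |τ_Q| = 3.

Equivalence classes: [k], [l=m].
Quotient map π: X → X/∼ sends k ↦ [k], l ↦ [l=m], m ↦ [l=m].
For each subset V ⊆ X/∼, compute π^{-1}(V) ⊆ X and check whether π^{-1}(V) ∈ τ. V is open in τ_Q iff π^{-1}(V) ∈ τ.
  V = {}: π^{-1}(V) = ∅ ∈ τ ✓.
  V = {[k]}: π^{-1}(V) = {k} ∉ τ ✗.
  V = {[l=m]}: π^{-1}(V) = {l, m} ∈ τ ✓.
  V = {[k], [l=m]}: π^{-1}(V) = {k, l, m} ∈ τ ✓.
Open sets in the quotient: τ_Q = {{}, {[l=m]}, {[k], [l=m]}} (3 elements).


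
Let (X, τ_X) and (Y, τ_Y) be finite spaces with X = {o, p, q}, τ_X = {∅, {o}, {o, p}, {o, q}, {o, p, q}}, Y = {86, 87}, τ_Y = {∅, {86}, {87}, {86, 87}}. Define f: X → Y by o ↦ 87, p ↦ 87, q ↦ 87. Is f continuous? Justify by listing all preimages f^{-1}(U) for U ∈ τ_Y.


f IS continuous.

Compute f^{-1}(U) for each U ∈ τ_Y:
  U = ∅: f^{-1}(U) = ∅ ∈ τ_X ✓.
  U = {86}: f^{-1}(U) = ∅ ∈ τ_X ✓.
  U = {87}: f^{-1}(U) = {o, p, q} ∈ τ_X ✓.
  U = {86, 87}: f^{-1}(U) = {o, p, q} ∈ τ_X ✓.
Every preimage lies in τ_X, so f IS continuous.


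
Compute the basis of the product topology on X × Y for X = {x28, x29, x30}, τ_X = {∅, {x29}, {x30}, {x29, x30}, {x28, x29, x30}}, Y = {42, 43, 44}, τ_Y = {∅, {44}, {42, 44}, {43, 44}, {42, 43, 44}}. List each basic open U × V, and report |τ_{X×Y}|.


Basis B = {∅ × ∅, {x29} × {44}, {x30} × {44}, {x29} × {42, 44}, {x29} × {43, 44}, {x29, x30} × {44}, {x30} × {42, 44}, {x30} × {43, 44}, {x28, x29, x30} × {44}, {x29} × {42, 43, 44}, {x30} × {42, 43, 44}, {x29, x30} × {42, 44}, {x29, x30} × {43, 44}, {x28, x29, x30} × {42, 44}, {x28, x29, x30} × {43, 44}, {x29, x30} × {42, 43, 44}, {x28, x29, x30} × {42, 43, 44}}; |τ_{X×Y}| = 50.

Enumerate products U × V with U ∈ τ_X, V ∈ τ_Y (deduplicated):
  ∅ × ∅ = {} (∅)
  {x29} × {44} = {(x29,44)}
  {x30} × {44} = {(x30,44)}
  {x29} × {42, 44} = {(x29,42), (x29,44)}
  {x29} × {43, 44} = {(x29,43), (x29,44)}
  {x29, x30} × {44} = {(x29,44), (x30,44)}
  {x30} × {42, 44} = {(x30,42), (x30,44)}
  {x30} × {43, 44} = {(x30,43), (x30,44)}
  {x28, x29, x30} × {44} = {(x28,44), (x29,44), (x30,44)}
  {x29} × {42, 43, 44} = {(x29,42), (x29,43), (x29,44)}
  {x30} × {42, 43, 44} = {(x30,42), (x30,43), (x30,44)}
  {x29, x30} × {42, 44} = {(x29,42), (x29,44), (x30,42), (x30,44)}
  {x29, x30} × {43, 44} = {(x29,43), (x29,44), (x30,43), (x30,44)}
  {x28, x29, x30} × {42, 44} = {(x28,42), (x28,44), (x29,42), (x29,44), (x30,42), (x30,44)}
  {x28, x29, x30} × {43, 44} = {(x28,43), (x28,44), (x29,43), (x29,44), (x30,43), (x30,44)}
  {x29, x30} × {42, 43, 44} = {(x29,42), (x29,43), (x29,44), (x30,42), (x30,43), (x30,44)}
  {x28, x29, x30} × {42, 43, 44} = {(x28,42), (x28,43), (x28,44), (x29,42), (x29,43), (x29,44), (x30,42), (x30,43), (x30,44)}
These 17 distinct sets form the basis B.
Close under arbitrary unions to get τ_{X×Y}; counting gives |τ_{X×Y}| = 50.


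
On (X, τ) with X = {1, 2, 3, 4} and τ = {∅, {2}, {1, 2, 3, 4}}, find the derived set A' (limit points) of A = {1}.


A' = {3, 4}

For each x ∈ X, list the open sets U ∈ τ with x ∈ U, then check whether U ∩ (A ∖ {x}) ≠ ∅ for every such U.
  x = 1: open {1, 2, 3, 4} ∋ x has {1, 2, 3, 4} ∩ (A ∖ {1}) = ∅, so x is NOT a limit point.
  x = 2: open {2} ∋ x has {2} ∩ (A ∖ {2}) = ∅, so x is NOT a limit point.
  x = 3: opens ∋ x are {1, 2, 3, 4}; each meets A ∖ {3}, so x IS a limit point.
  x = 4: opens ∋ x are {1, 2, 3, 4}; each meets A ∖ {4}, so x IS a limit point.
Collecting: A' = {3, 4}.


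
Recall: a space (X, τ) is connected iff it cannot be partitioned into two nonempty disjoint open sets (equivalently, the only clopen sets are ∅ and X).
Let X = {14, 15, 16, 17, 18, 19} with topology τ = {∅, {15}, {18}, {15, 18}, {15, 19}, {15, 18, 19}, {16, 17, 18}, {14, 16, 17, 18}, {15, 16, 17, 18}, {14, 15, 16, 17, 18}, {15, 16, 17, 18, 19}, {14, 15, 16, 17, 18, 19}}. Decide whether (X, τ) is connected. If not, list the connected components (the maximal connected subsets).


(X, τ) is disconnected; components = [{15, 19}, {14, 16, 17, 18}].

Find clopen sets (U ∈ τ with X ∖ U ∈ τ):
  U = ∅, X ∖ U = {14, 15, 16, 17, 18, 19} — both open, so U is clopen.
  U = {15, 19}, X ∖ U = {14, 16, 17, 18} — both open, so U is clopen.
  U = {14, 16, 17, 18}, X ∖ U = {15, 19} — both open, so U is clopen.
  U = {14, 15, 16, 17, 18, 19}, X ∖ U = ∅ — both open, so U is clopen.
Nontrivial clopen(s) exist: e.g. {15, 19}. So (X, τ) is disconnected.
Compute connected components by grouping points that agree on all clopens:
  component: {15, 19}
  component: {14, 16, 17, 18}


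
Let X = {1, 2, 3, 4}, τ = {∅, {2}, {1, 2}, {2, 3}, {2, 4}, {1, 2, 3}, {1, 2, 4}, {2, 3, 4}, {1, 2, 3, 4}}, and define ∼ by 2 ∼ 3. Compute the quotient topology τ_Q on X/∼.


X/∼ = {[1], [2=3], [4]}; |τ_Q| = 5.

Equivalence classes: [1], [2=3], [4].
Quotient map π: X → X/∼ sends 1 ↦ [1], 2 ↦ [2=3], 3 ↦ [2=3], 4 ↦ [4].
For each subset V ⊆ X/∼, compute π^{-1}(V) ⊆ X and check whether π^{-1}(V) ∈ τ. V is open in τ_Q iff π^{-1}(V) ∈ τ.
  V = {}: π^{-1}(V) = ∅ ∈ τ ✓.
  V = {[1]}: π^{-1}(V) = {1} ∉ τ ✗.
  V = {[2=3]}: π^{-1}(V) = {2, 3} ∈ τ ✓.
  V = {[1], [2=3]}: π^{-1}(V) = {1, 2, 3} ∈ τ ✓.
  V = {[4]}: π^{-1}(V) = {4} ∉ τ ✗.
  V = {[1], [4]}: π^{-1}(V) = {1, 4} ∉ τ ✗.
  V = {[2=3], [4]}: π^{-1}(V) = {2, 3, 4} ∈ τ ✓.
  V = {[1], [2=3], [4]}: π^{-1}(V) = {1, 2, 3, 4} ∈ τ ✓.
Open sets in the quotient: τ_Q = {{}, {[2=3]}, {[1], [2=3]}, {[2=3], [4]}, {[1], [2=3], [4]}} (5 elements).


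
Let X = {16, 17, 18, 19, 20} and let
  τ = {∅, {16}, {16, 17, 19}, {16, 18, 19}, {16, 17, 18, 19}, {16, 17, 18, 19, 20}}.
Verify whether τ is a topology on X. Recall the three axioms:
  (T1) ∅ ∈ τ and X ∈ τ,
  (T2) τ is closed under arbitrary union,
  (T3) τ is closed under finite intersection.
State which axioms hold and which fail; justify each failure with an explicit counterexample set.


τ is NOT a topology on X.

Axiom (T1): ∅ ∈ τ? Yes; X ∈ τ? Yes.
Axiom (T2/T3): check pairwise unions and intersections of members of τ.
Counterexample for (T3): {16, 17, 19} ∩ {16, 18, 19} = {16, 19} ∉ τ. Therefore τ is NOT a topology.


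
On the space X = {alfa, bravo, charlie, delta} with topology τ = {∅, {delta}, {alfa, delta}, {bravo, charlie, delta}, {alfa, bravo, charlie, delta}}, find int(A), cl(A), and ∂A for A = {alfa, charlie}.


int(A) = ∅, cl(A) = {alfa, bravo, charlie}, ∂A = {alfa, bravo, charlie}.

Closed sets in (X, τ) are complements of opens:
  closed(X, τ) = {∅, {alfa}, {bravo, charlie}, {alfa, bravo, charlie}, {alfa, bravo, charlie, delta}}.
int(A) = ⋃ {U ∈ τ : U ⊆ A}. Opens contained in A: ∅.
Taking the union of these: int(A) = ∅.
cl(A) = ⋂ {C closed : A ⊆ C}. Closed sets containing A: {alfa, bravo, charlie}, {alfa, bravo, charlie, delta}.
Intersecting these: cl(A) = {alfa, bravo, charlie}.
∂A = cl(A) ∖ int(A) = {alfa, bravo, charlie} ∖ ∅ = {alfa, bravo, charlie}.


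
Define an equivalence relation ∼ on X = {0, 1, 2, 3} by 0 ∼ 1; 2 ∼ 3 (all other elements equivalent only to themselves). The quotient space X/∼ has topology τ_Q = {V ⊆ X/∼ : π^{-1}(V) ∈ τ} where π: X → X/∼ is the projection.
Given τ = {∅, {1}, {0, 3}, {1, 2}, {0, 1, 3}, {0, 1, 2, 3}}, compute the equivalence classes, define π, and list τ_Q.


X/∼ = {[0=1], [2=3]}; |τ_Q| = 2.

Equivalence classes: [0=1], [2=3].
Quotient map π: X → X/∼ sends 0 ↦ [0=1], 1 ↦ [0=1], 2 ↦ [2=3], 3 ↦ [2=3].
For each subset V ⊆ X/∼, compute π^{-1}(V) ⊆ X and check whether π^{-1}(V) ∈ τ. V is open in τ_Q iff π^{-1}(V) ∈ τ.
  V = {}: π^{-1}(V) = ∅ ∈ τ ✓.
  V = {[0=1]}: π^{-1}(V) = {0, 1} ∉ τ ✗.
  V = {[2=3]}: π^{-1}(V) = {2, 3} ∉ τ ✗.
  V = {[0=1], [2=3]}: π^{-1}(V) = {0, 1, 2, 3} ∈ τ ✓.
Open sets in the quotient: τ_Q = {{}, {[0=1], [2=3]}} (2 elements).


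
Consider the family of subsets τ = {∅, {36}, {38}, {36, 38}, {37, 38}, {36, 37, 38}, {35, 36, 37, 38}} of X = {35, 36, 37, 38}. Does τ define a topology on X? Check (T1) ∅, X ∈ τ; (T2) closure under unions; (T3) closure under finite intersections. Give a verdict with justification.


τ IS a topology on X.

Axiom (T1): ∅ ∈ τ? Yes; X ∈ τ? Yes.
Axiom (T2/T3): check pairwise unions and intersections of members of τ.
All pairwise intersections and unions checked — each lies in τ. Therefore τ satisfies (T1), (T2), (T3): it IS a topology on X.


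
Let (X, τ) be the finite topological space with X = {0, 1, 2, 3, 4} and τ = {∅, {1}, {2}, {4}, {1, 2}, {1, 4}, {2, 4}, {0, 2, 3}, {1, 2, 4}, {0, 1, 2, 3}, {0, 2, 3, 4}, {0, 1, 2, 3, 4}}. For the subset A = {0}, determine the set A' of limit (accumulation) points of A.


A' = {3}

For each x ∈ X, list the open sets U ∈ τ with x ∈ U, then check whether U ∩ (A ∖ {x}) ≠ ∅ for every such U.
  x = 0: open {0, 2, 3} ∋ x has {0, 2, 3} ∩ (A ∖ {0}) = ∅, so x is NOT a limit point.
  x = 1: open {1} ∋ x has {1} ∩ (A ∖ {1}) = ∅, so x is NOT a limit point.
  x = 2: open {2} ∋ x has {2} ∩ (A ∖ {2}) = ∅, so x is NOT a limit point.
  x = 3: opens ∋ x are {0, 2, 3}, {0, 1, 2, 3}, {0, 2, 3, 4}, {0, 1, 2, 3, 4}; each meets A ∖ {3}, so x IS a limit point.
  x = 4: open {4} ∋ x has {4} ∩ (A ∖ {4}) = ∅, so x is NOT a limit point.
Collecting: A' = {3}.


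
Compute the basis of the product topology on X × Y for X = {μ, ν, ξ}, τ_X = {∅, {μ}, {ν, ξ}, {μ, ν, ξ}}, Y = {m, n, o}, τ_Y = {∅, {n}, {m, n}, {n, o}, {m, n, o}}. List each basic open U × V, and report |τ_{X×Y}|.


Basis B = {∅ × ∅, {μ} × {n}, {μ} × {m, n}, {μ} × {n, o}, {ν, ξ} × {n}, {μ} × {m, n, o}, {μ, ν, ξ} × {n}, {ν, ξ} × {m, n}, {ν, ξ} × {n, o}, {μ, ν, ξ} × {m, n}, {μ, ν, ξ} × {n, o}, {ν, ξ} × {m, n, o}, {μ, ν, ξ} × {m, n, o}}; |τ_{X×Y}| = 25.

Enumerate products U × V with U ∈ τ_X, V ∈ τ_Y (deduplicated):
  ∅ × ∅ = {} (∅)
  {μ} × {n} = {(μ,n)}
  {μ} × {m, n} = {(μ,m), (μ,n)}
  {μ} × {n, o} = {(μ,n), (μ,o)}
  {ν, ξ} × {n} = {(ν,n), (ξ,n)}
  {μ} × {m, n, o} = {(μ,m), (μ,n), (μ,o)}
  {μ, ν, ξ} × {n} = {(μ,n), (ν,n), (ξ,n)}
  {ν, ξ} × {m, n} = {(ν,m), (ν,n), (ξ,m), (ξ,n)}
  {ν, ξ} × {n, o} = {(ν,n), (ν,o), (ξ,n), (ξ,o)}
  {μ, ν, ξ} × {m, n} = {(μ,m), (μ,n), (ν,m), (ν,n), (ξ,m), (ξ,n)}
  {μ, ν, ξ} × {n, o} = {(μ,n), (μ,o), (ν,n), (ν,o), (ξ,n), (ξ,o)}
  {ν, ξ} × {m, n, o} = {(ν,m), (ν,n), (ν,o), (ξ,m), (ξ,n), (ξ,o)}
  {μ, ν, ξ} × {m, n, o} = {(μ,m), (μ,n), (μ,o), (ν,m), (ν,n), (ν,o), (ξ,m), (ξ,n), (ξ,o)}
These 13 distinct sets form the basis B.
Close under arbitrary unions to get τ_{X×Y}; counting gives |τ_{X×Y}| = 25.
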